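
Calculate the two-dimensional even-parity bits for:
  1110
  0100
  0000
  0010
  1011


Row parities: 11011
Column parities: 0011

Row P: 11011, Col P: 0011, Corner: 0


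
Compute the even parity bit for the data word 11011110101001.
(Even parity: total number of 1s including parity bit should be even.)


Number of 1s in data: 9
Parity bit: 1

1


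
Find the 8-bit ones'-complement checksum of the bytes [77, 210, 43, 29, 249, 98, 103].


Sum = 809 mod 256 = 41
Complement = 214

214


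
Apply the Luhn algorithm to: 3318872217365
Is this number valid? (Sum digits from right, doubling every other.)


Luhn sum = 53
53 mod 10 = 3

Invalid (Luhn sum mod 10 = 3)


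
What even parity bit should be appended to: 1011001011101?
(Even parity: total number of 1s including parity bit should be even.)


Number of 1s in data: 8
Parity bit: 0

0


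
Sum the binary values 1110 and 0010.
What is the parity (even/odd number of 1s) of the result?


1110 = 14
0010 = 2
Sum = 16 = 10000
1s count = 1

odd parity (1 ones in 10000)


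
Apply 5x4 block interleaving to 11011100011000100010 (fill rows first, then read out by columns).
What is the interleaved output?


Matrix:
  1101
  1100
  0110
  0010
  0010
Read columns: 11000111000011110000

11000111000011110000


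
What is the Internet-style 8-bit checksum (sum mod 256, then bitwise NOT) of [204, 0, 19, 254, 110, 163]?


Sum = 750 mod 256 = 238
Complement = 17

17


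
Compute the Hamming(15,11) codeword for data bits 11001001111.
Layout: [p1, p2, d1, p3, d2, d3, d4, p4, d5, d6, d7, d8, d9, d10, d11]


Parity bits: p1=1, p2=1, p3=1, p4=1

111110011001111


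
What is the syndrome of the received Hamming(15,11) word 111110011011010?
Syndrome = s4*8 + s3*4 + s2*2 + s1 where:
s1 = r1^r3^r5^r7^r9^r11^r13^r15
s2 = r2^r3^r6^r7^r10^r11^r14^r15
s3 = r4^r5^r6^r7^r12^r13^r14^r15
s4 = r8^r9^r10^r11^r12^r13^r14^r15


s1=1, s2=0, s3=0, s4=1

Syndrome = 9 (error at position 9)


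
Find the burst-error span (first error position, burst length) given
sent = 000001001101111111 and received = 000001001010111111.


XOR: 000000000111000000

Burst at position 9, length 3


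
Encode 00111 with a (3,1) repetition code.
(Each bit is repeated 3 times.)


Each bit -> 3 copies

000000111111111


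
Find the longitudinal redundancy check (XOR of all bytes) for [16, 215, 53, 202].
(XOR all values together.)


XOR chain: 16 ^ 215 ^ 53 ^ 202 = 56

56


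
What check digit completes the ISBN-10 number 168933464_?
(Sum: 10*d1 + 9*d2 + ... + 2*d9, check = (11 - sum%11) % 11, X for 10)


Weighted sum: 266
266 mod 11 = 2

Check digit: 9


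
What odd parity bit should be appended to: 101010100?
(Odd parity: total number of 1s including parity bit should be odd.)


Number of 1s in data: 4
Parity bit: 1

1


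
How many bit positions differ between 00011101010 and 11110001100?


XOR: 11101100110
Count of 1s: 7

7


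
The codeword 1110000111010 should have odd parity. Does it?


Number of 1s: 7

Yes, parity is correct (7 ones)


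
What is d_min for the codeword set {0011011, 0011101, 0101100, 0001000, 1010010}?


Comparing all pairs, minimum distance: 2
Can detect 1 errors, correct 0 errors

2


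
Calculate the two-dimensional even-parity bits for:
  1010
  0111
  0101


Row parities: 010
Column parities: 1000

Row P: 010, Col P: 1000, Corner: 1


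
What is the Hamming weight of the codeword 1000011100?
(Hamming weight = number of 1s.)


Counting 1s in 1000011100

4


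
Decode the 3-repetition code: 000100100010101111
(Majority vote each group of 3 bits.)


Groups: 000, 100, 100, 010, 101, 111
Majority votes: 000011

000011


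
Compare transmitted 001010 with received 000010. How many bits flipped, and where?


XOR: 001000

1 error(s) at position(s): 2


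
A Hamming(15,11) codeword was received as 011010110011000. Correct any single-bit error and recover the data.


Syndrome = 12: error at position 12

Data: 11010010000 (corrected bit 12)


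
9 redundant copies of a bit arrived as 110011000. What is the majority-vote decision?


Ones: 4 out of 9
Threshold: 5

0 (4/9 voted 1)


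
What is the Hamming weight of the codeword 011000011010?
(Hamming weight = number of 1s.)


Counting 1s in 011000011010

5


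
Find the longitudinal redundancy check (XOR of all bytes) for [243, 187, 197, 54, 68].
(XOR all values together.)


XOR chain: 243 ^ 187 ^ 197 ^ 54 ^ 68 = 255

255


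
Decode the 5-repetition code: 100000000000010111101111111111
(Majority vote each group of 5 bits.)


Groups: 10000, 00000, 00010, 11110, 11111, 11111
Majority votes: 000111

000111


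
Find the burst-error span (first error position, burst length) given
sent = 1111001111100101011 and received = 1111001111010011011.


XOR: 0000000000110110000

Burst at position 10, length 5


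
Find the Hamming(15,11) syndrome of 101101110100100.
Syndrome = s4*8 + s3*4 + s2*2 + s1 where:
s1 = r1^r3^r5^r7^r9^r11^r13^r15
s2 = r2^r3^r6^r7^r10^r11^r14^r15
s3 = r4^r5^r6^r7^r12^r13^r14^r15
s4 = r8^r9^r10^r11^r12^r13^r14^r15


s1=0, s2=0, s3=0, s4=1

Syndrome = 8 (error at position 8)


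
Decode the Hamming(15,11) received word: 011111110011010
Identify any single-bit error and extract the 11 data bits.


Syndrome = 0: no error detected

Data: 11110011010 (no errors)


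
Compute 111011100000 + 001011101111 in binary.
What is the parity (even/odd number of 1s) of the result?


111011100000 = 3808
001011101111 = 751
Sum = 4559 = 1000111001111
1s count = 8

even parity (8 ones in 1000111001111)


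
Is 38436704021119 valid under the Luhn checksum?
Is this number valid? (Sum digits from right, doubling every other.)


Luhn sum = 55
55 mod 10 = 5

Invalid (Luhn sum mod 10 = 5)


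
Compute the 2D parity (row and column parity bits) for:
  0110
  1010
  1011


Row parities: 001
Column parities: 0111

Row P: 001, Col P: 0111, Corner: 1


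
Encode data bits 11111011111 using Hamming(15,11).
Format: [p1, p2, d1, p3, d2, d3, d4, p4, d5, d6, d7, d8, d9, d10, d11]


Parity bits: p1=1, p2=0, p3=1, p4=0

101111101011111


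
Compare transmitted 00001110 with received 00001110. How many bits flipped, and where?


XOR: 00000000

0 errors (received matches sent)


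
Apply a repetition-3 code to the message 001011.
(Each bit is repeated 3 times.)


Each bit -> 3 copies

000000111000111111


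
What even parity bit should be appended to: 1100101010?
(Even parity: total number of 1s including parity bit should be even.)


Number of 1s in data: 5
Parity bit: 1

1


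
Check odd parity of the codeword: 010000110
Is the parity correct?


Number of 1s: 3

Yes, parity is correct (3 ones)


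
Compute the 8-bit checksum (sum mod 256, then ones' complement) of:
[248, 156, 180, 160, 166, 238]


Sum = 1148 mod 256 = 124
Complement = 131

131


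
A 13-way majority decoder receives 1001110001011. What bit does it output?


Ones: 7 out of 13
Threshold: 7

1 (7/13 voted 1)


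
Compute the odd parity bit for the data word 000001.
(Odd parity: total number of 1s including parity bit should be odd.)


Number of 1s in data: 1
Parity bit: 0

0


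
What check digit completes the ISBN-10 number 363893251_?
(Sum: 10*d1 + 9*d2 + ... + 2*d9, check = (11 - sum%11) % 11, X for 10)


Weighted sum: 258
258 mod 11 = 5

Check digit: 6


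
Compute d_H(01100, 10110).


XOR: 11010
Count of 1s: 3

3


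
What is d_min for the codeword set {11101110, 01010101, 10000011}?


Comparing all pairs, minimum distance: 5
Can detect 4 errors, correct 2 errors

5


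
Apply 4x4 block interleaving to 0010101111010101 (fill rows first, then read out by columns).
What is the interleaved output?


Matrix:
  0010
  1011
  1101
  0101
Read columns: 0110001111000111

0110001111000111


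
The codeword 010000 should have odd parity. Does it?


Number of 1s: 1

Yes, parity is correct (1 ones)


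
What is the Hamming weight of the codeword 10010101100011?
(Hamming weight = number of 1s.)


Counting 1s in 10010101100011

7


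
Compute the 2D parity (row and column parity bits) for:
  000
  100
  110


Row parities: 010
Column parities: 010

Row P: 010, Col P: 010, Corner: 1


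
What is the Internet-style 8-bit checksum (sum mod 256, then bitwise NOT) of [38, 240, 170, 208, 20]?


Sum = 676 mod 256 = 164
Complement = 91

91


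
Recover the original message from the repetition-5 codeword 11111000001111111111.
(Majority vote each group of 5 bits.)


Groups: 11111, 00000, 11111, 11111
Majority votes: 1011

1011


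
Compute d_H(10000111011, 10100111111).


XOR: 00100000100
Count of 1s: 2

2


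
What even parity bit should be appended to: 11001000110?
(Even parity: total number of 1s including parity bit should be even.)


Number of 1s in data: 5
Parity bit: 1

1


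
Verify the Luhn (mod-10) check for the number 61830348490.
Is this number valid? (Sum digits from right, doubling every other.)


Luhn sum = 52
52 mod 10 = 2

Invalid (Luhn sum mod 10 = 2)


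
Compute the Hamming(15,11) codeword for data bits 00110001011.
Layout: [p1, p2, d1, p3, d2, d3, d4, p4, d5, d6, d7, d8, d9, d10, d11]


Parity bits: p1=0, p2=0, p3=1, p4=1

000101110001011


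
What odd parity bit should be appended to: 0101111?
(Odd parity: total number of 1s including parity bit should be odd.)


Number of 1s in data: 5
Parity bit: 0

0


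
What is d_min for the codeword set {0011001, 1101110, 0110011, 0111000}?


Comparing all pairs, minimum distance: 2
Can detect 1 errors, correct 0 errors

2


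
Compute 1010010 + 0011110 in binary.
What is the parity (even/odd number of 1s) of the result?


1010010 = 82
0011110 = 30
Sum = 112 = 1110000
1s count = 3

odd parity (3 ones in 1110000)


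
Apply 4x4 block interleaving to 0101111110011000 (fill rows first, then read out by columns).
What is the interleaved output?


Matrix:
  0101
  1111
  1001
  1000
Read columns: 0111110001001110

0111110001001110


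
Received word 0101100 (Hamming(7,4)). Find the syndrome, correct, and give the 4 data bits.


Syndrome = 3: error at position 3

Data: 1100 (corrected bit 3)


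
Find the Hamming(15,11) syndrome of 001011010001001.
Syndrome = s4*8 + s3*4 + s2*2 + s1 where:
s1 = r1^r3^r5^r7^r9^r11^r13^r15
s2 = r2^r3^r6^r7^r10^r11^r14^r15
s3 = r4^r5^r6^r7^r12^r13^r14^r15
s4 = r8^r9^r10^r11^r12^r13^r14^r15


s1=1, s2=1, s3=0, s4=1

Syndrome = 11 (error at position 11)


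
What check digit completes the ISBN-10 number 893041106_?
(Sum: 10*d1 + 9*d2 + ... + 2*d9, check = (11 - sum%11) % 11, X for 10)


Weighted sum: 230
230 mod 11 = 10

Check digit: 1


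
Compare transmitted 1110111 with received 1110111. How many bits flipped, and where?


XOR: 0000000

0 errors (received matches sent)


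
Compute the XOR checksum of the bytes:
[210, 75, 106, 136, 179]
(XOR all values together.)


XOR chain: 210 ^ 75 ^ 106 ^ 136 ^ 179 = 200

200


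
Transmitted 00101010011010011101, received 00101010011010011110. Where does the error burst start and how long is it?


XOR: 00000000000000000011

Burst at position 18, length 2


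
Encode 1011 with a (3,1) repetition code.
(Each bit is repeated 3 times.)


Each bit -> 3 copies

111000111111


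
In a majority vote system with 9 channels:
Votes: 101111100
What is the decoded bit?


Ones: 6 out of 9
Threshold: 5

1 (6/9 voted 1)


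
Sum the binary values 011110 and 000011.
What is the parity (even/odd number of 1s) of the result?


011110 = 30
000011 = 3
Sum = 33 = 100001
1s count = 2

even parity (2 ones in 100001)


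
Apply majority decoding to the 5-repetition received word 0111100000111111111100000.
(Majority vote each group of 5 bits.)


Groups: 01111, 00000, 11111, 11111, 00000
Majority votes: 10110

10110


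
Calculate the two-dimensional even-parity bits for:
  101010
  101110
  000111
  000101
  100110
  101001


Row parities: 101011
Column parities: 001001

Row P: 101011, Col P: 001001, Corner: 0


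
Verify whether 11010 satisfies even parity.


Number of 1s: 3

No, parity error (3 ones)


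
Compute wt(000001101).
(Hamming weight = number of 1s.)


Counting 1s in 000001101

3


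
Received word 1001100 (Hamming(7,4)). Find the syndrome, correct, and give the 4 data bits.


Syndrome = 0: no error detected

Data: 0100 (no errors)


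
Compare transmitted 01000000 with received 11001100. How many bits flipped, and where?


XOR: 10001100

3 error(s) at position(s): 0, 4, 5


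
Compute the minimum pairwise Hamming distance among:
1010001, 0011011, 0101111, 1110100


Comparing all pairs, minimum distance: 3
Can detect 2 errors, correct 1 errors

3


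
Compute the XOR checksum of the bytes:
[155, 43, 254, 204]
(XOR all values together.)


XOR chain: 155 ^ 43 ^ 254 ^ 204 = 130

130


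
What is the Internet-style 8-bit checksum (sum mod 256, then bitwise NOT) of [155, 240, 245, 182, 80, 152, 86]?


Sum = 1140 mod 256 = 116
Complement = 139

139


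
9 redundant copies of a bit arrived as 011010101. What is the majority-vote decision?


Ones: 5 out of 9
Threshold: 5

1 (5/9 voted 1)


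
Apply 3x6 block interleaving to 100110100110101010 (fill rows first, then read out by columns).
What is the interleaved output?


Matrix:
  100110
  100110
  101010
Read columns: 111000001110111000

111000001110111000


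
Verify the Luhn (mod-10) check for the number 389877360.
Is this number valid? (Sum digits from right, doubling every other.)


Luhn sum = 44
44 mod 10 = 4

Invalid (Luhn sum mod 10 = 4)


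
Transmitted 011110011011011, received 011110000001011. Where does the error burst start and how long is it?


XOR: 000000011010000

Burst at position 7, length 4


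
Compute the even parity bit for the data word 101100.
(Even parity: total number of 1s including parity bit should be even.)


Number of 1s in data: 3
Parity bit: 1

1


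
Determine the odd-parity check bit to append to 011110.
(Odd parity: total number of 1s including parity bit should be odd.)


Number of 1s in data: 4
Parity bit: 1

1


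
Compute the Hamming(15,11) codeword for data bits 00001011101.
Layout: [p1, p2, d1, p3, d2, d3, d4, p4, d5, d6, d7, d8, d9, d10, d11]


Parity bits: p1=0, p2=0, p3=1, p4=1

000100011011101


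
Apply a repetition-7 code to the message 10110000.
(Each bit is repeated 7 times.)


Each bit -> 7 copies

11111110000000111111111111110000000000000000000000000000


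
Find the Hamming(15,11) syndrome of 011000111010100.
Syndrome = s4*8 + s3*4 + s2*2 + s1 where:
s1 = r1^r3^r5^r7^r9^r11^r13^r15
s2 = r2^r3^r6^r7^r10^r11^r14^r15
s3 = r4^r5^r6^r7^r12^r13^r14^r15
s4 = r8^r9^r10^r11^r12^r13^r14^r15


s1=1, s2=0, s3=0, s4=0

Syndrome = 1 (error at position 1)


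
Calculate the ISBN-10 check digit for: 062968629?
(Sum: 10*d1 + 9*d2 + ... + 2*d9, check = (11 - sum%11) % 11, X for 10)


Weighted sum: 257
257 mod 11 = 4

Check digit: 7


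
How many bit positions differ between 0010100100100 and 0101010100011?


XOR: 0111110000111
Count of 1s: 8

8


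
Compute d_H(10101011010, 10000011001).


XOR: 00101000011
Count of 1s: 4

4


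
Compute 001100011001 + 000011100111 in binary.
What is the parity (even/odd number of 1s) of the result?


001100011001 = 793
000011100111 = 231
Sum = 1024 = 10000000000
1s count = 1

odd parity (1 ones in 10000000000)


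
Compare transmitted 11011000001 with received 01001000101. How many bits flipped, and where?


XOR: 10010000100

3 error(s) at position(s): 0, 3, 8


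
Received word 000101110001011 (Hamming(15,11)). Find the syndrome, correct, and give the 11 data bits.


Syndrome = 0: no error detected

Data: 00110001011 (no errors)


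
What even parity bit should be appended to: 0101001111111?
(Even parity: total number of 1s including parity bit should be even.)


Number of 1s in data: 9
Parity bit: 1

1


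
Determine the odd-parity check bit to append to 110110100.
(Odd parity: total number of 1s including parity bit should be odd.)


Number of 1s in data: 5
Parity bit: 0

0


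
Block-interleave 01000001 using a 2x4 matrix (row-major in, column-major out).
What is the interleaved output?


Matrix:
  0100
  0001
Read columns: 00100001

00100001


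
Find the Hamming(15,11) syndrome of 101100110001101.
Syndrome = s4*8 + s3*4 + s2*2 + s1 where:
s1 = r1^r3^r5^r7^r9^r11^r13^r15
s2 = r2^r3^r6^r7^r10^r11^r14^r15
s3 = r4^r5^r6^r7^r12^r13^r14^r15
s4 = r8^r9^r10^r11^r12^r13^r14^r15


s1=1, s2=1, s3=1, s4=0

Syndrome = 7 (error at position 7)


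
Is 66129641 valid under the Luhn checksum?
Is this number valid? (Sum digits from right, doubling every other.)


Luhn sum = 37
37 mod 10 = 7

Invalid (Luhn sum mod 10 = 7)


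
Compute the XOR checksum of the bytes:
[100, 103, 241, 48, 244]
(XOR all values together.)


XOR chain: 100 ^ 103 ^ 241 ^ 48 ^ 244 = 54

54


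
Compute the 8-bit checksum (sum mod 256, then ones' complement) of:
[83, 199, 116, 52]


Sum = 450 mod 256 = 194
Complement = 61

61


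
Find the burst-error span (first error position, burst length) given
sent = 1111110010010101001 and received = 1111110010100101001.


XOR: 0000000000110000000

Burst at position 10, length 2


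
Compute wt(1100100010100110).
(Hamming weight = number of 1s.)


Counting 1s in 1100100010100110

7


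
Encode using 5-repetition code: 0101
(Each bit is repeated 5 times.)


Each bit -> 5 copies

00000111110000011111


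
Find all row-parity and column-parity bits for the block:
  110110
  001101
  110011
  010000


Row parities: 0101
Column parities: 011000

Row P: 0101, Col P: 011000, Corner: 0


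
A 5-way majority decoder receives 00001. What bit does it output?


Ones: 1 out of 5
Threshold: 3

0 (1/5 voted 1)


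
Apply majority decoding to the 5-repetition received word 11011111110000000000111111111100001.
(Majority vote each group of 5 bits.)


Groups: 11011, 11111, 00000, 00000, 11111, 11111, 00001
Majority votes: 1100110

1100110


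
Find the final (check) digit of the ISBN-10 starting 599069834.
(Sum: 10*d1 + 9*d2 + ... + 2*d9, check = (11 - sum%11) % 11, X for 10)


Weighted sum: 333
333 mod 11 = 3

Check digit: 8


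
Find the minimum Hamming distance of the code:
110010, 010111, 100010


Comparing all pairs, minimum distance: 1
Can detect 0 errors, correct 0 errors

1


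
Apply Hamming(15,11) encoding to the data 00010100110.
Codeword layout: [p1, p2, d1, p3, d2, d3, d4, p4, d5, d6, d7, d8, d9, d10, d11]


Parity bits: p1=0, p2=1, p3=1, p4=1

010100110100110


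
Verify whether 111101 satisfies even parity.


Number of 1s: 5

No, parity error (5 ones)


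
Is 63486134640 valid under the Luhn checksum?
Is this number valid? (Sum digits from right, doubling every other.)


Luhn sum = 56
56 mod 10 = 6

Invalid (Luhn sum mod 10 = 6)


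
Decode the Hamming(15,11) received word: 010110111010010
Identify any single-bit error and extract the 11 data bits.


Syndrome = 0: no error detected

Data: 01011010010 (no errors)


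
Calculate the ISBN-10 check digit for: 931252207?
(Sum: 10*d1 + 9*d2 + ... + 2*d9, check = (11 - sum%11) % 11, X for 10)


Weighted sum: 201
201 mod 11 = 3

Check digit: 8


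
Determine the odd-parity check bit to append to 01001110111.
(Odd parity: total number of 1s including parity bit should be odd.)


Number of 1s in data: 7
Parity bit: 0

0


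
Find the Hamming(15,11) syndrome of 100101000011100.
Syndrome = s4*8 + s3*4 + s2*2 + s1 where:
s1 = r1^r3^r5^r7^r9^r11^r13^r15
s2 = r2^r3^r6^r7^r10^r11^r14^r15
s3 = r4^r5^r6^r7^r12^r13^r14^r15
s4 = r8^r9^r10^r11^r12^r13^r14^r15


s1=1, s2=0, s3=0, s4=1

Syndrome = 9 (error at position 9)


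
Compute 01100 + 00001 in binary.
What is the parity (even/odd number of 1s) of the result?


01100 = 12
00001 = 1
Sum = 13 = 1101
1s count = 3

odd parity (3 ones in 1101)


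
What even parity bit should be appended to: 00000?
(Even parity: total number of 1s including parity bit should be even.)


Number of 1s in data: 0
Parity bit: 0

0


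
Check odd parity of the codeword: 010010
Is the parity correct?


Number of 1s: 2

No, parity error (2 ones)


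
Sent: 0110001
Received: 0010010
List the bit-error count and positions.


XOR: 0100011

3 error(s) at position(s): 1, 5, 6


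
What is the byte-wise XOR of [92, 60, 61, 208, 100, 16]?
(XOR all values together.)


XOR chain: 92 ^ 60 ^ 61 ^ 208 ^ 100 ^ 16 = 249

249


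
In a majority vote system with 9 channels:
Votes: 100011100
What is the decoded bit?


Ones: 4 out of 9
Threshold: 5

0 (4/9 voted 1)


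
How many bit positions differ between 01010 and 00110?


XOR: 01100
Count of 1s: 2

2


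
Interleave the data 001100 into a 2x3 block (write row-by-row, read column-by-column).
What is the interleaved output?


Matrix:
  001
  100
Read columns: 010010

010010


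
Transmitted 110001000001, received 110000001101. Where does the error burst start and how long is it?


XOR: 000001001100

Burst at position 5, length 5


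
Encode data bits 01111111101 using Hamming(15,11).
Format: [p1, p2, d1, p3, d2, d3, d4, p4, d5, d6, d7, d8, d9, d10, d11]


Parity bits: p1=0, p2=1, p3=0, p4=0

010011101111101


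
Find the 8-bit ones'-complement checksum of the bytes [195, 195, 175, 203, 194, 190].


Sum = 1152 mod 256 = 128
Complement = 127

127


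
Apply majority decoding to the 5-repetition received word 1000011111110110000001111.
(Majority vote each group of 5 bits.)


Groups: 10000, 11111, 11011, 00000, 01111
Majority votes: 01101

01101


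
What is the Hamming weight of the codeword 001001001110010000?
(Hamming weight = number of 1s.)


Counting 1s in 001001001110010000

6


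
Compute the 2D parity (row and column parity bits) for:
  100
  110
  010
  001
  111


Row parities: 10111
Column parities: 110

Row P: 10111, Col P: 110, Corner: 0


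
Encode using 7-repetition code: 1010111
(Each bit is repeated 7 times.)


Each bit -> 7 copies

1111111000000011111110000000111111111111111111111


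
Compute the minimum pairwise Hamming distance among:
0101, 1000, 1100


Comparing all pairs, minimum distance: 1
Can detect 0 errors, correct 0 errors

1


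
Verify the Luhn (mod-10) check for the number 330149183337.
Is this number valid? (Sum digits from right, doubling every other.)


Luhn sum = 59
59 mod 10 = 9

Invalid (Luhn sum mod 10 = 9)


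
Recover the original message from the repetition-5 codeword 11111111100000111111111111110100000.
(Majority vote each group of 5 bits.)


Groups: 11111, 11110, 00001, 11111, 11111, 11101, 00000
Majority votes: 1101110

1101110


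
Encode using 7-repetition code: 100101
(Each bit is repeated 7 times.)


Each bit -> 7 copies

111111100000000000000111111100000001111111


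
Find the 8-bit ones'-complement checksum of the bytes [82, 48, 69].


Sum = 199 mod 256 = 199
Complement = 56

56


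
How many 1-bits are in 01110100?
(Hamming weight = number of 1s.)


Counting 1s in 01110100

4


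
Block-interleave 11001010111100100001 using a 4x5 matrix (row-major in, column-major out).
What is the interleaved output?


Matrix:
  11001
  01011
  11001
  00001
Read columns: 10101110000001001111

10101110000001001111


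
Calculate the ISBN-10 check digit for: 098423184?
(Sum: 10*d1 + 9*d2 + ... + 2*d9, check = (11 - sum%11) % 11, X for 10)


Weighted sum: 236
236 mod 11 = 5

Check digit: 6


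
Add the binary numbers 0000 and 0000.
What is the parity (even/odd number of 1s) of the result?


0000 = 0
0000 = 0
Sum = 0 = 0
1s count = 0

even parity (0 ones in 0)


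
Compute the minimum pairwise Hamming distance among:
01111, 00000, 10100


Comparing all pairs, minimum distance: 2
Can detect 1 errors, correct 0 errors

2


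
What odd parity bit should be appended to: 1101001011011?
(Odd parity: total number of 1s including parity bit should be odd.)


Number of 1s in data: 8
Parity bit: 1

1


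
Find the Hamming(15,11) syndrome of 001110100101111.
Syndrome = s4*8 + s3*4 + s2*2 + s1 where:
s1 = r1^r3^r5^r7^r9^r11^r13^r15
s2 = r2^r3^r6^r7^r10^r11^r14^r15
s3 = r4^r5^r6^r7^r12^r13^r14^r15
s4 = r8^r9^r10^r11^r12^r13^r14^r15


s1=1, s2=1, s3=1, s4=1

Syndrome = 15 (error at position 15)


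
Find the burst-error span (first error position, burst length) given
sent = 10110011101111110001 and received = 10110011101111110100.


XOR: 00000000000000000101

Burst at position 17, length 3


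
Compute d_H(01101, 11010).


XOR: 10111
Count of 1s: 4

4


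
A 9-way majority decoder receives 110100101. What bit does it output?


Ones: 5 out of 9
Threshold: 5

1 (5/9 voted 1)


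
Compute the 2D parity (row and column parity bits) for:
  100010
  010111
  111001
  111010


Row parities: 0000
Column parities: 110110

Row P: 0000, Col P: 110110, Corner: 0


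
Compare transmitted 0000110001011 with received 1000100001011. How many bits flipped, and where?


XOR: 1000010000000

2 error(s) at position(s): 0, 5


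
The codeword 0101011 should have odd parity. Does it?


Number of 1s: 4

No, parity error (4 ones)


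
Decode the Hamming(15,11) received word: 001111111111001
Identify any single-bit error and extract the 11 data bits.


Syndrome = 0: no error detected

Data: 11111111001 (no errors)


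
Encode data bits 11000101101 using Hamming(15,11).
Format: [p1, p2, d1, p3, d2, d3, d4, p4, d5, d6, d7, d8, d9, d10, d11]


Parity bits: p1=0, p2=1, p3=0, p4=0

011010000101101


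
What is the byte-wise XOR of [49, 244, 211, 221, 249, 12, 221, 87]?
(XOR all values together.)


XOR chain: 49 ^ 244 ^ 211 ^ 221 ^ 249 ^ 12 ^ 221 ^ 87 = 180

180


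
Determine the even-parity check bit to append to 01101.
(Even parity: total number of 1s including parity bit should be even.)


Number of 1s in data: 3
Parity bit: 1

1


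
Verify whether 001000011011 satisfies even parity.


Number of 1s: 5

No, parity error (5 ones)


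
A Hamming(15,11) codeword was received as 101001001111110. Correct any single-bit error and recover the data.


Syndrome = 3: error at position 3

Data: 00101111110 (corrected bit 3)


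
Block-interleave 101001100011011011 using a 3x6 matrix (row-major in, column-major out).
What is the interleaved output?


Matrix:
  101001
  100011
  011011
Read columns: 110001101000011111

110001101000011111


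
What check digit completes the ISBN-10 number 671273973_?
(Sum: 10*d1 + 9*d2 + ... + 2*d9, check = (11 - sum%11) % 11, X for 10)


Weighted sum: 265
265 mod 11 = 1

Check digit: X


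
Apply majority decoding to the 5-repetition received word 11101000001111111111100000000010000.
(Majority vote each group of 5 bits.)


Groups: 11101, 00000, 11111, 11111, 10000, 00000, 10000
Majority votes: 1011000

1011000


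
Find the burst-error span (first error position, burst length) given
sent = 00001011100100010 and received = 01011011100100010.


XOR: 01010000000000000

Burst at position 1, length 3


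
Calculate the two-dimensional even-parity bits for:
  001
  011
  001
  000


Row parities: 1010
Column parities: 011

Row P: 1010, Col P: 011, Corner: 0


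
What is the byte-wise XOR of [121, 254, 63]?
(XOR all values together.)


XOR chain: 121 ^ 254 ^ 63 = 184

184


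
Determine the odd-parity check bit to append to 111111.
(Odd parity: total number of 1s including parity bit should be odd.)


Number of 1s in data: 6
Parity bit: 1

1


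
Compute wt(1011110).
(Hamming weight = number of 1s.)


Counting 1s in 1011110

5


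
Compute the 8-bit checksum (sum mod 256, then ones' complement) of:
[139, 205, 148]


Sum = 492 mod 256 = 236
Complement = 19

19


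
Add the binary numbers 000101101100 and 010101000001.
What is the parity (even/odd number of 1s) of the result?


000101101100 = 364
010101000001 = 1345
Sum = 1709 = 11010101101
1s count = 7

odd parity (7 ones in 11010101101)


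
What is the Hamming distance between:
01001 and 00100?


XOR: 01101
Count of 1s: 3

3


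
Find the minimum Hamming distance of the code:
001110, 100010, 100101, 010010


Comparing all pairs, minimum distance: 2
Can detect 1 errors, correct 0 errors

2


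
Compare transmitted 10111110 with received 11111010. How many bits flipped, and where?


XOR: 01000100

2 error(s) at position(s): 1, 5


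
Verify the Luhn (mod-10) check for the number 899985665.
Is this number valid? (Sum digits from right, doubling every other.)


Luhn sum = 58
58 mod 10 = 8

Invalid (Luhn sum mod 10 = 8)


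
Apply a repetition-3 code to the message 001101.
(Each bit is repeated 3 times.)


Each bit -> 3 copies

000000111111000111


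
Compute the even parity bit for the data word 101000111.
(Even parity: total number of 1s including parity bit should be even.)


Number of 1s in data: 5
Parity bit: 1

1


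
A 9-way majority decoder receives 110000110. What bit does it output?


Ones: 4 out of 9
Threshold: 5

0 (4/9 voted 1)


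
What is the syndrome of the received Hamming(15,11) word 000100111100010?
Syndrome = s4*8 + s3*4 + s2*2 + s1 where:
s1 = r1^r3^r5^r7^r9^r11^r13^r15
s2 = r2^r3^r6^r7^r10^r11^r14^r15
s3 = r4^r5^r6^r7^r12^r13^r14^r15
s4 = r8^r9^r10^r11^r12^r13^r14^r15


s1=0, s2=1, s3=1, s4=0

Syndrome = 6 (error at position 6)


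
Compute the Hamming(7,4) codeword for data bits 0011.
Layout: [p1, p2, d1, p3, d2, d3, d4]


Parity bits: p1=1, p2=0, p3=0

1000011


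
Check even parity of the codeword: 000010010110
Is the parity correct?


Number of 1s: 4

Yes, parity is correct (4 ones)


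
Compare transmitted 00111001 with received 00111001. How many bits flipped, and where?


XOR: 00000000

0 errors (received matches sent)


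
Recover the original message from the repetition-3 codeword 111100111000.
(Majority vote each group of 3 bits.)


Groups: 111, 100, 111, 000
Majority votes: 1010

1010


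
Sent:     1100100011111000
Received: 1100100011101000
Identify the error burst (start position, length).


XOR: 0000000000010000

Burst at position 11, length 1


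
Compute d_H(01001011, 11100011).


XOR: 10101000
Count of 1s: 3

3


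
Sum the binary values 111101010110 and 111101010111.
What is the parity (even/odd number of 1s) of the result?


111101010110 = 3926
111101010111 = 3927
Sum = 7853 = 1111010101101
1s count = 9

odd parity (9 ones in 1111010101101)


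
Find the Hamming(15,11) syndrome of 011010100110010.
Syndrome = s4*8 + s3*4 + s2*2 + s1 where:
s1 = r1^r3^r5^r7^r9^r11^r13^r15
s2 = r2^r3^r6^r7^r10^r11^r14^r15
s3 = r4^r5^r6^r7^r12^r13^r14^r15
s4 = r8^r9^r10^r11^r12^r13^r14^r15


s1=0, s2=0, s3=1, s4=1

Syndrome = 12 (error at position 12)


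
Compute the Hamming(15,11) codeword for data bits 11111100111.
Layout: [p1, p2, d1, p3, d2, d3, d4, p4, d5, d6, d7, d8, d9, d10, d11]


Parity bits: p1=0, p2=0, p3=0, p4=1

001011111100111


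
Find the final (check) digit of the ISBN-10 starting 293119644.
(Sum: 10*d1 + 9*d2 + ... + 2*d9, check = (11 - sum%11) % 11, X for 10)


Weighted sum: 227
227 mod 11 = 7

Check digit: 4


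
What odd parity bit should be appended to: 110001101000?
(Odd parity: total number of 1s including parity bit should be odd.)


Number of 1s in data: 5
Parity bit: 0

0


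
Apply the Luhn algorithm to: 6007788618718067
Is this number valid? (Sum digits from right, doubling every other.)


Luhn sum = 69
69 mod 10 = 9

Invalid (Luhn sum mod 10 = 9)


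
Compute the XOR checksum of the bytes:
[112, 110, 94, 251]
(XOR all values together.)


XOR chain: 112 ^ 110 ^ 94 ^ 251 = 187

187


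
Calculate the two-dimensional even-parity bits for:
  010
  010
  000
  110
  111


Row parities: 11001
Column parities: 001

Row P: 11001, Col P: 001, Corner: 1


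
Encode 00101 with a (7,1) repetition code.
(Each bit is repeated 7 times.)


Each bit -> 7 copies

00000000000000111111100000001111111


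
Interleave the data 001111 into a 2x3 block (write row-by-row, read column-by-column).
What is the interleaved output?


Matrix:
  001
  111
Read columns: 010111

010111


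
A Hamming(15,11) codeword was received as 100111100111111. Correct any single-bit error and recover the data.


Syndrome = 0: no error detected

Data: 01110111111 (no errors)


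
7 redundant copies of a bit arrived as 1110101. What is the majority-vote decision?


Ones: 5 out of 7
Threshold: 4

1 (5/7 voted 1)


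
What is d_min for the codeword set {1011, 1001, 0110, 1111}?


Comparing all pairs, minimum distance: 1
Can detect 0 errors, correct 0 errors

1


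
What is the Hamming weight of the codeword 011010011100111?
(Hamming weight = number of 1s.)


Counting 1s in 011010011100111

9


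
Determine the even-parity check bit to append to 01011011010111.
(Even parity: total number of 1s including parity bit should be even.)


Number of 1s in data: 9
Parity bit: 1

1


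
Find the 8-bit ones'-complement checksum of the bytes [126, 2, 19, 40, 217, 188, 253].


Sum = 845 mod 256 = 77
Complement = 178

178


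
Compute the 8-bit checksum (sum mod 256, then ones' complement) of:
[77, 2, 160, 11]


Sum = 250 mod 256 = 250
Complement = 5

5


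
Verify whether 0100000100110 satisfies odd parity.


Number of 1s: 4

No, parity error (4 ones)


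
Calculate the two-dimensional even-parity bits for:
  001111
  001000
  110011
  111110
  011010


Row parities: 01011
Column parities: 010000

Row P: 01011, Col P: 010000, Corner: 1


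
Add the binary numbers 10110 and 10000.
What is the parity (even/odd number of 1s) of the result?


10110 = 22
10000 = 16
Sum = 38 = 100110
1s count = 3

odd parity (3 ones in 100110)


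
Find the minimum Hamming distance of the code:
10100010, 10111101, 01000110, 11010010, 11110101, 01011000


Comparing all pairs, minimum distance: 2
Can detect 1 errors, correct 0 errors

2


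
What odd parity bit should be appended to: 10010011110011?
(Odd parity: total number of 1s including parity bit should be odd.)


Number of 1s in data: 8
Parity bit: 1

1


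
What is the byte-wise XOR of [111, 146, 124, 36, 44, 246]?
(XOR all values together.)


XOR chain: 111 ^ 146 ^ 124 ^ 36 ^ 44 ^ 246 = 127

127


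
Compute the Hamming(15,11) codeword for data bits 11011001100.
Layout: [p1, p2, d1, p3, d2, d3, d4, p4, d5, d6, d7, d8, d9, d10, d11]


Parity bits: p1=1, p2=0, p3=0, p4=1

101010111001100


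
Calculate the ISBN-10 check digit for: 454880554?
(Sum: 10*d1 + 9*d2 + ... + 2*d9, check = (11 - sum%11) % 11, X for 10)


Weighted sum: 264
264 mod 11 = 0

Check digit: 0


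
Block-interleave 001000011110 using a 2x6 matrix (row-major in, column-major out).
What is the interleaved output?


Matrix:
  001000
  011110
Read columns: 000111010100

000111010100


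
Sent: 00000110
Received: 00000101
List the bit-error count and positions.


XOR: 00000011

2 error(s) at position(s): 6, 7


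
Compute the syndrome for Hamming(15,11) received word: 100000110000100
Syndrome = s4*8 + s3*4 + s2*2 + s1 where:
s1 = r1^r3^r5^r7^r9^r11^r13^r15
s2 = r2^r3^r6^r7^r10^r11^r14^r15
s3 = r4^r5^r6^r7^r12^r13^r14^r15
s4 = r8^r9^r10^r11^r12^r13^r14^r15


s1=1, s2=1, s3=0, s4=0

Syndrome = 3 (error at position 3)


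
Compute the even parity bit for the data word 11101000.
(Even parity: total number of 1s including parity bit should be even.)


Number of 1s in data: 4
Parity bit: 0

0


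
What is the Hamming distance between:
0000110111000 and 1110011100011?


XOR: 1110101011011
Count of 1s: 9

9


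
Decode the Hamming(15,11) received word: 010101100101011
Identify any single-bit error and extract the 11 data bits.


Syndrome = 0: no error detected

Data: 00110101011 (no errors)


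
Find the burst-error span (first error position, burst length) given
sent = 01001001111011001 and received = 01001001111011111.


XOR: 00000000000000110

Burst at position 14, length 2


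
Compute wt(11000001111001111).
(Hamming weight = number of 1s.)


Counting 1s in 11000001111001111

10


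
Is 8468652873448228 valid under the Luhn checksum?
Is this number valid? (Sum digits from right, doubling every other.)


Luhn sum = 83
83 mod 10 = 3

Invalid (Luhn sum mod 10 = 3)


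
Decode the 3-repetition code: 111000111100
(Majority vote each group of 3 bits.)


Groups: 111, 000, 111, 100
Majority votes: 1010

1010


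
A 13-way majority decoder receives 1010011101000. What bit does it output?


Ones: 6 out of 13
Threshold: 7

0 (6/13 voted 1)


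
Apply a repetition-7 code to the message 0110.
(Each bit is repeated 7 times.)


Each bit -> 7 copies

0000000111111111111110000000


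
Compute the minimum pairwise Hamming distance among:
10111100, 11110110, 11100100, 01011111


Comparing all pairs, minimum distance: 2
Can detect 1 errors, correct 0 errors

2


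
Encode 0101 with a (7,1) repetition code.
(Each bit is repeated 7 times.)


Each bit -> 7 copies

0000000111111100000001111111


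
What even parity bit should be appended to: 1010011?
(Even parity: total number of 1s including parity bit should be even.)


Number of 1s in data: 4
Parity bit: 0

0


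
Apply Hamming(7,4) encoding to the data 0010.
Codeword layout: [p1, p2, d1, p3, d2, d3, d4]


Parity bits: p1=0, p2=1, p3=1

0101010


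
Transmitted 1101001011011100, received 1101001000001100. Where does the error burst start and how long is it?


XOR: 0000000011010000

Burst at position 8, length 4


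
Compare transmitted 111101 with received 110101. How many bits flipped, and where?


XOR: 001000

1 error(s) at position(s): 2


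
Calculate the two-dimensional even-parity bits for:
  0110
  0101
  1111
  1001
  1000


Row parities: 00001
Column parities: 1101

Row P: 00001, Col P: 1101, Corner: 1


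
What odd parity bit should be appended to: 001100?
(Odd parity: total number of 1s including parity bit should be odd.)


Number of 1s in data: 2
Parity bit: 1

1


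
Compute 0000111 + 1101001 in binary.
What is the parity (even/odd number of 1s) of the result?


0000111 = 7
1101001 = 105
Sum = 112 = 1110000
1s count = 3

odd parity (3 ones in 1110000)


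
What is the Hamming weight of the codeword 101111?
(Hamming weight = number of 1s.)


Counting 1s in 101111

5


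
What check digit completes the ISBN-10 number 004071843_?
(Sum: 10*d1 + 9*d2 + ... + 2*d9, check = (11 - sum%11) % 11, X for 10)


Weighted sum: 129
129 mod 11 = 8

Check digit: 3


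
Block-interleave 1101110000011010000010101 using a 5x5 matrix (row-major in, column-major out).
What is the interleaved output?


Matrix:
  11011
  10000
  01101
  00000
  10101
Read columns: 1100110100001011000010101

1100110100001011000010101


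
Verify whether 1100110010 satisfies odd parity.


Number of 1s: 5

Yes, parity is correct (5 ones)


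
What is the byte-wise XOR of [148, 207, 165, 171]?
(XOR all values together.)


XOR chain: 148 ^ 207 ^ 165 ^ 171 = 85

85


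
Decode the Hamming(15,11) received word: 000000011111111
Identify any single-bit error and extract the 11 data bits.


Syndrome = 0: no error detected

Data: 00001111111 (no errors)
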